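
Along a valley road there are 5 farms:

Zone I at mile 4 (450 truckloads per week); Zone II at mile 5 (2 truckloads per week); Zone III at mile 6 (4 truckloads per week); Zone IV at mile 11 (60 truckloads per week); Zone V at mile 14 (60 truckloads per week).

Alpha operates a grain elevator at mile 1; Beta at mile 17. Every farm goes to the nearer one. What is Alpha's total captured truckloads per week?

The indifferent point is the midpoint (1+17)/2 = 9; farms left of it (closer to Alpha at 1) go to Alpha, those right go to Beta.
  Zone I at 4 (w=450) → Alpha
  Zone II at 5 (w=2) → Alpha
  Zone III at 6 (w=4) → Alpha
  Zone IV at 11 (w=60) → Beta
  Zone V at 14 (w=60) → Beta
Alpha captures 456; Beta captures 120.

456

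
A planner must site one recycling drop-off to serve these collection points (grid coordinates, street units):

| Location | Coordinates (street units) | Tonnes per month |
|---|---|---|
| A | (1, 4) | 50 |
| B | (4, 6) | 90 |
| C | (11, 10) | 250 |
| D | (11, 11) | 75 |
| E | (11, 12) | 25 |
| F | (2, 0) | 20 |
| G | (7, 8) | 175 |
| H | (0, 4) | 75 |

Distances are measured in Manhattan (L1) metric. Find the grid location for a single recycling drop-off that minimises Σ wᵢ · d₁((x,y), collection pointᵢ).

Manhattan distance separates: Σwᵢ(|x−xᵢ|+|y−yᵢ|) = Σwᵢ|x−xᵢ| + Σwᵢ|y−yᵢ|, so x and y are optimised independently as 1-D weighted medians.
Total weight W = 760; half = 380.
x-coordinate, sorted with cumulative weight:
  x=0 (H, w=75) cum 75
  x=1 (A, w=50) cum 125
  x=2 (F, w=20) cum 145
  x=4 (B, w=90) cum 235
  x=7 (G, w=175) cum 410  ← median
  x=11 (C, w=250) cum 660
  x=11 (D, w=75) cum 735
  x=11 (E, w=25) cum 760
⇒ x* = 7
y-coordinate, sorted with cumulative weight:
  y=0 (F, w=20) cum 20
  y=4 (A, w=50) cum 70
  y=4 (H, w=75) cum 145
  y=6 (B, w=90) cum 235
  y=8 (G, w=175) cum 410  ← median
  y=10 (C, w=250) cum 660
  y=11 (D, w=75) cum 735
  y=12 (E, w=25) cum 760
⇒ y* = 8

(7, 8)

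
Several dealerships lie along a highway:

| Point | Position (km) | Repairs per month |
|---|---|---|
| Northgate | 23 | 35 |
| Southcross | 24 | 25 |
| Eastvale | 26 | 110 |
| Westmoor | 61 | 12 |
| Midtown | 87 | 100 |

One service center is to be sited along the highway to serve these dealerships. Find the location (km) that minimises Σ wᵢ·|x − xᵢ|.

x = 26

For a sum of weighted absolute distances on a line, the optimum is the weighted median (not the mean). Total weight W = 282; half-weight = 141.
Sort by position and accumulate weight:
  km 23 (Northgate, w=35) → cum 35
  km 24 (Southcross, w=25) → cum 60
  km 26 (Eastvale, w=110) → cum 170  ≥ 141 → median here
  km 61 (Westmoor, w=12) → cum 182
  km 87 (Midtown, w=100) → cum 282
Optimal location: km 26.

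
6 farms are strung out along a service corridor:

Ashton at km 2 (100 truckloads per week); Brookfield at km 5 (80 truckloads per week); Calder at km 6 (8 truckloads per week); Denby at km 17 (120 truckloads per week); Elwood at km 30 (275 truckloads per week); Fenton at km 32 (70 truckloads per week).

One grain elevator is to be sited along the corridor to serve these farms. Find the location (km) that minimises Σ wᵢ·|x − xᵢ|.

For a sum of weighted absolute distances on a line, the optimum is the weighted median (not the mean). Total weight W = 653; half-weight = 326.5.
Sort by position and accumulate weight:
  km 2 (Ashton, w=100) → cum 100
  km 5 (Brookfield, w=80) → cum 180
  km 6 (Calder, w=8) → cum 188
  km 17 (Denby, w=120) → cum 308
  km 30 (Elwood, w=275) → cum 583  ≥ 326.5 → median here
  km 32 (Fenton, w=70) → cum 653
Optimal location: km 30.

x = 30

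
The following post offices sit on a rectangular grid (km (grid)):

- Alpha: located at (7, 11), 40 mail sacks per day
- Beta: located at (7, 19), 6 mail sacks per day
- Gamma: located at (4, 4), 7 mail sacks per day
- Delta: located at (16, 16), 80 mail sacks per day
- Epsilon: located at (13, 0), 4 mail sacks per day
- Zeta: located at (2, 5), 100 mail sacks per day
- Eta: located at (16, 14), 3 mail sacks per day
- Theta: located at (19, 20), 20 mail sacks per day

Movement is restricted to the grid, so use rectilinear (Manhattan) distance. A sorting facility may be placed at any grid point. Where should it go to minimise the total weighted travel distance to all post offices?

Manhattan distance separates: Σwᵢ(|x−xᵢ|+|y−yᵢ|) = Σwᵢ|x−xᵢ| + Σwᵢ|y−yᵢ|, so x and y are optimised independently as 1-D weighted medians.
Total weight W = 260; half = 130.
x-coordinate, sorted with cumulative weight:
  x=2 (Zeta, w=100) cum 100
  x=4 (Gamma, w=7) cum 107
  x=7 (Alpha, w=40) cum 147  ← median
  x=7 (Beta, w=6) cum 153
  x=13 (Epsilon, w=4) cum 157
  x=16 (Delta, w=80) cum 237
  x=16 (Eta, w=3) cum 240
  x=19 (Theta, w=20) cum 260
⇒ x* = 7
y-coordinate, sorted with cumulative weight:
  y=0 (Epsilon, w=4) cum 4
  y=4 (Gamma, w=7) cum 11
  y=5 (Zeta, w=100) cum 111
  y=11 (Alpha, w=40) cum 151  ← median
  y=14 (Eta, w=3) cum 154
  y=16 (Delta, w=80) cum 234
  y=19 (Beta, w=6) cum 240
  y=20 (Theta, w=20) cum 260
⇒ y* = 11

(7, 11)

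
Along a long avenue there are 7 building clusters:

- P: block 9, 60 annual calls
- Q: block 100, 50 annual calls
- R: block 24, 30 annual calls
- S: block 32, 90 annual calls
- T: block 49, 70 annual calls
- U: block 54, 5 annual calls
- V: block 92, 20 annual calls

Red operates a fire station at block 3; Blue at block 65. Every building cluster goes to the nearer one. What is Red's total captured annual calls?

180

The indifferent point is the midpoint (3+65)/2 = 34; building clusters left of it (closer to Red at 3) go to Red, those right go to Blue.
  P at 9 (w=60) → Red
  R at 24 (w=30) → Red
  S at 32 (w=90) → Red
  T at 49 (w=70) → Blue
  U at 54 (w=5) → Blue
  V at 92 (w=20) → Blue
  Q at 100 (w=50) → Blue
Red captures 180; Blue captures 145.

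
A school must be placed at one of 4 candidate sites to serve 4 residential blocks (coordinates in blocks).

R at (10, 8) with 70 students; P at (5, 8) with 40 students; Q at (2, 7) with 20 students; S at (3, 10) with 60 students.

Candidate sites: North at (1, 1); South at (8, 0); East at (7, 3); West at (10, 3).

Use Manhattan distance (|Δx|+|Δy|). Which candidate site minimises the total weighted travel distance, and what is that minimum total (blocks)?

Total weighted distance at each candidate:
  North (1, 1): total = 2360
  South (8, 0): total = 2300
  East (7, 3): total = 1680
  West (10, 3): total = 1830
Minimum is at East with total 1680 blocks.

East, total 1680 blocks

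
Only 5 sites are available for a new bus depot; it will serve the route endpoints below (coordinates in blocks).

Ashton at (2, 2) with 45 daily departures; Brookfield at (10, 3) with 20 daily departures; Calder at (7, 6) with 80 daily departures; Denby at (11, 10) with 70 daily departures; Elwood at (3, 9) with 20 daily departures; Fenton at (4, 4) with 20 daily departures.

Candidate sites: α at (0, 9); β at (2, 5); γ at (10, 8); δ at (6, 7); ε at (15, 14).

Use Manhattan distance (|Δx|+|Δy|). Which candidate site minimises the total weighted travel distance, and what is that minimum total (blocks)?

δ, total 1485 blocks

Total weighted distance at each candidate:
  α (0, 9): total = 2605
  β (2, 5): total = 1955
  γ (10, 8): total = 1700
  δ (6, 7): total = 1485
  ε (15, 14): total = 4045
Minimum is at δ with total 1485 blocks.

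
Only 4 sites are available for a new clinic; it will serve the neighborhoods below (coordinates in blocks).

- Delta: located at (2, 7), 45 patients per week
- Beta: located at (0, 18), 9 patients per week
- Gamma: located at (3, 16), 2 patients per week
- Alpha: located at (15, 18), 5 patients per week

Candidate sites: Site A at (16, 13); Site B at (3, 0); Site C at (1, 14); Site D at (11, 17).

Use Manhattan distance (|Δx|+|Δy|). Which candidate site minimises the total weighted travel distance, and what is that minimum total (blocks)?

Site C, total 503 blocks

Total weighted distance at each candidate:
  Site A (16, 13): total = 1151
  Site B (3, 0): total = 731
  Site C (1, 14): total = 503
  Site D (11, 17): total = 1006
Minimum is at Site C with total 503 blocks.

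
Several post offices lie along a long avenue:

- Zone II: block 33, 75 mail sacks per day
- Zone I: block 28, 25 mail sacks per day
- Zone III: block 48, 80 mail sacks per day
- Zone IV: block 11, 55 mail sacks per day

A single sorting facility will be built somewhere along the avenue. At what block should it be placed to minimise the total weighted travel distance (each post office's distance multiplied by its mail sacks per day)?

x = 33

For a sum of weighted absolute distances on a line, the optimum is the weighted median (not the mean). Total weight W = 235; half-weight = 117.5.
Sort by position and accumulate weight:
  block 11 (Zone IV, w=55) → cum 55
  block 28 (Zone I, w=25) → cum 80
  block 33 (Zone II, w=75) → cum 155  ≥ 117.5 → median here
  block 48 (Zone III, w=80) → cum 235
Optimal location: block 33.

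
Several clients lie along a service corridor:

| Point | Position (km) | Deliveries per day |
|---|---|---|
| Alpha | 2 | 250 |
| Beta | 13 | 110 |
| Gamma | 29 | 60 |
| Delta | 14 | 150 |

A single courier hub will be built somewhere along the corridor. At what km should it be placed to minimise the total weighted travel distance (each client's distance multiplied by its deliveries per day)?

For a sum of weighted absolute distances on a line, the optimum is the weighted median (not the mean). Total weight W = 570; half-weight = 285.
Sort by position and accumulate weight:
  km 2 (Alpha, w=250) → cum 250
  km 13 (Beta, w=110) → cum 360  ≥ 285 → median here
  km 14 (Delta, w=150) → cum 510
  km 29 (Gamma, w=60) → cum 570
Optimal location: km 13.

x = 13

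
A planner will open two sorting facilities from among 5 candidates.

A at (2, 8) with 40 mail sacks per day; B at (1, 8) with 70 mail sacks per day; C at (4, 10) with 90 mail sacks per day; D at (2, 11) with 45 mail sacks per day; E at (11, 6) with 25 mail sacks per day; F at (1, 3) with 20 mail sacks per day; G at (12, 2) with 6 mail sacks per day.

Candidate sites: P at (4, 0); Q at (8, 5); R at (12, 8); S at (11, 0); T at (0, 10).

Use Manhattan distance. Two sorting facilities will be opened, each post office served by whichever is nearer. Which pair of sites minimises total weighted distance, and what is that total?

{R, T}, total 1136

Evaluate every pair (each demand assigned to the nearer of the two):
  {R, T}: total = 1136
  {Q, T}: total = 1167
  {S, T}: total = 1193
  {P, T}: total = 1370
  {P, Q}: total = 2672
  {Q, R}: total = 2701
  {Q, S}: total = 2708
  {P, R}: total = 2886
  {P, S}: total = 2943
  {R, S}: total = 3008
Best pair: {R, T} with total 1136.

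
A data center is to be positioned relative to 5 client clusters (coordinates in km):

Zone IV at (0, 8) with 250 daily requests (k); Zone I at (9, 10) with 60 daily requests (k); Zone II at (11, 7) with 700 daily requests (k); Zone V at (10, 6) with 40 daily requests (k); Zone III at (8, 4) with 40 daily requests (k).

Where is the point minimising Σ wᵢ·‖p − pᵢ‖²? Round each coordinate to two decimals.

(8.22, 7.25)

The minimiser of Σwᵢ‖p−pᵢ‖² is the weighted centroid p* = (Σwᵢpᵢ)/(Σwᵢ).
Σwᵢ = 1090.
Σwᵢxᵢ = 250·0 + 60·9 + 700·11 + 40·10 + 40·8 = 8960.
Σwᵢyᵢ = 250·8 + 60·10 + 700·7 + 40·6 + 40·4 = 7900.
x* = 8960/1090 = 8.22, y* = 7900/1090 = 7.25.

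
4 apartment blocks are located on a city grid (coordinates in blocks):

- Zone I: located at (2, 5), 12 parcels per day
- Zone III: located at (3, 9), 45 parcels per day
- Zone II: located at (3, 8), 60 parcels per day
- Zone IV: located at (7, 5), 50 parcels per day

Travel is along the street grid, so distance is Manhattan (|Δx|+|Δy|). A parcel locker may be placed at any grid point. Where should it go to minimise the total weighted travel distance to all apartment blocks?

Manhattan distance separates: Σwᵢ(|x−xᵢ|+|y−yᵢ|) = Σwᵢ|x−xᵢ| + Σwᵢ|y−yᵢ|, so x and y are optimised independently as 1-D weighted medians.
Total weight W = 167; half = 83.5.
x-coordinate, sorted with cumulative weight:
  x=2 (Zone I, w=12) cum 12
  x=3 (Zone III, w=45) cum 57
  x=3 (Zone II, w=60) cum 117  ← median
  x=7 (Zone IV, w=50) cum 167
⇒ x* = 3
y-coordinate, sorted with cumulative weight:
  y=5 (Zone I, w=12) cum 12
  y=5 (Zone IV, w=50) cum 62
  y=8 (Zone II, w=60) cum 122  ← median
  y=9 (Zone III, w=45) cum 167
⇒ y* = 8

(3, 8)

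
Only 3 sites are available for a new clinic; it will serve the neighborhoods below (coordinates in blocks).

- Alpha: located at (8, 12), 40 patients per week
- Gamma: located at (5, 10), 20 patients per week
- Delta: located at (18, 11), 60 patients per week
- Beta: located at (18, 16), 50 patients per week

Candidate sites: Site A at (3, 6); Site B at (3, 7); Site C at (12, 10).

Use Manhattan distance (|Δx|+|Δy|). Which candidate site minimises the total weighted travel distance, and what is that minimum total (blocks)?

Site C, total 1400 blocks

Total weighted distance at each candidate:
  Site A (3, 6): total = 3010
  Site B (3, 7): total = 2840
  Site C (12, 10): total = 1400
Minimum is at Site C with total 1400 blocks.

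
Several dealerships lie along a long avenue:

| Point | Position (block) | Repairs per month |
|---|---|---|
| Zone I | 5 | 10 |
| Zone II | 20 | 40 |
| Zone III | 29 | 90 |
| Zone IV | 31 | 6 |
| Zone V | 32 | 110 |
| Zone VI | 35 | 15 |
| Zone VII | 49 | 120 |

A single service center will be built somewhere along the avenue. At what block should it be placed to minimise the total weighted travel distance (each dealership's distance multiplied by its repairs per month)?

x = 32

For a sum of weighted absolute distances on a line, the optimum is the weighted median (not the mean). Total weight W = 391; half-weight = 195.5.
Sort by position and accumulate weight:
  block 5 (Zone I, w=10) → cum 10
  block 20 (Zone II, w=40) → cum 50
  block 29 (Zone III, w=90) → cum 140
  block 31 (Zone IV, w=6) → cum 146
  block 32 (Zone V, w=110) → cum 256  ≥ 195.5 → median here
  block 35 (Zone VI, w=15) → cum 271
  block 49 (Zone VII, w=120) → cum 391
Optimal location: block 32.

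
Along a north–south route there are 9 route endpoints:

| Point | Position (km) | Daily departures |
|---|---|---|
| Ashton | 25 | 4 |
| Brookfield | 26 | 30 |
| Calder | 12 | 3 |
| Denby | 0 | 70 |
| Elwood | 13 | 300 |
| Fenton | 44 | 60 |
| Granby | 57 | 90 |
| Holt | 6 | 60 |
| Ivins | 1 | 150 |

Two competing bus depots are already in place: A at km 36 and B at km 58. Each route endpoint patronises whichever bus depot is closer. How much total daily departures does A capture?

677

The indifferent point is the midpoint (36+58)/2 = 47; route endpoints left of it (closer to A at 36) go to A, those right go to B.
  Denby at 0 (w=70) → A
  Ivins at 1 (w=150) → A
  Holt at 6 (w=60) → A
  Calder at 12 (w=3) → A
  Elwood at 13 (w=300) → A
  Ashton at 25 (w=4) → A
  Brookfield at 26 (w=30) → A
  Fenton at 44 (w=60) → A
  Granby at 57 (w=90) → B
A captures 677; B captures 90.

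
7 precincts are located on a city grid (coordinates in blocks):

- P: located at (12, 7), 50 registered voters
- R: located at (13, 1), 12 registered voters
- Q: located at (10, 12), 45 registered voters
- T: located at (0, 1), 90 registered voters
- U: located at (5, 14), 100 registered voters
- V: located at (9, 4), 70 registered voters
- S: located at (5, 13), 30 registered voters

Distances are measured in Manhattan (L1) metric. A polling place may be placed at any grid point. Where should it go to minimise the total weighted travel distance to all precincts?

Manhattan distance separates: Σwᵢ(|x−xᵢ|+|y−yᵢ|) = Σwᵢ|x−xᵢ| + Σwᵢ|y−yᵢ|, so x and y are optimised independently as 1-D weighted medians.
Total weight W = 397; half = 198.5.
x-coordinate, sorted with cumulative weight:
  x=0 (T, w=90) cum 90
  x=5 (U, w=100) cum 190
  x=5 (S, w=30) cum 220  ← median
  x=9 (V, w=70) cum 290
  x=10 (Q, w=45) cum 335
  x=12 (P, w=50) cum 385
  x=13 (R, w=12) cum 397
⇒ x* = 5
y-coordinate, sorted with cumulative weight:
  y=1 (R, w=12) cum 12
  y=1 (T, w=90) cum 102
  y=4 (V, w=70) cum 172
  y=7 (P, w=50) cum 222  ← median
  y=12 (Q, w=45) cum 267
  y=13 (S, w=30) cum 297
  y=14 (U, w=100) cum 397
⇒ y* = 7

(5, 7)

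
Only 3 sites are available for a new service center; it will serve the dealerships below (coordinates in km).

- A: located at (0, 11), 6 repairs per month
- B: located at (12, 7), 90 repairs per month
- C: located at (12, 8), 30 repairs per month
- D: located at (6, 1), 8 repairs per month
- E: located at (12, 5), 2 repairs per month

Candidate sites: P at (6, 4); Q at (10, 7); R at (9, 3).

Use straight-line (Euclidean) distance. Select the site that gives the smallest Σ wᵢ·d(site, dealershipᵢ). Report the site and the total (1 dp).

Total weighted distance at each candidate:
  P (6, 4): total = 911.6
  Q (10, 7): total = 375.0
  R (9, 3): total = 733.2
Minimum is at Q with total 375.0 km.

Q, total 375.0 km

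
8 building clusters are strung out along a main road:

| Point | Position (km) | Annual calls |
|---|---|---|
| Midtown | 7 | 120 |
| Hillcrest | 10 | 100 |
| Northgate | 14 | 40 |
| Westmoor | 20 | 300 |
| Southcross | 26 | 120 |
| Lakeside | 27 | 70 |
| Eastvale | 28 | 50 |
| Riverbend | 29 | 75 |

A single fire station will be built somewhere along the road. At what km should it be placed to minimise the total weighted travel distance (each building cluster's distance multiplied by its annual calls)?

For a sum of weighted absolute distances on a line, the optimum is the weighted median (not the mean). Total weight W = 875; half-weight = 437.5.
Sort by position and accumulate weight:
  km 7 (Midtown, w=120) → cum 120
  km 10 (Hillcrest, w=100) → cum 220
  km 14 (Northgate, w=40) → cum 260
  km 20 (Westmoor, w=300) → cum 560  ≥ 437.5 → median here
  km 26 (Southcross, w=120) → cum 680
  km 27 (Lakeside, w=70) → cum 750
  km 28 (Eastvale, w=50) → cum 800
  km 29 (Riverbend, w=75) → cum 875
Optimal location: km 20.

x = 20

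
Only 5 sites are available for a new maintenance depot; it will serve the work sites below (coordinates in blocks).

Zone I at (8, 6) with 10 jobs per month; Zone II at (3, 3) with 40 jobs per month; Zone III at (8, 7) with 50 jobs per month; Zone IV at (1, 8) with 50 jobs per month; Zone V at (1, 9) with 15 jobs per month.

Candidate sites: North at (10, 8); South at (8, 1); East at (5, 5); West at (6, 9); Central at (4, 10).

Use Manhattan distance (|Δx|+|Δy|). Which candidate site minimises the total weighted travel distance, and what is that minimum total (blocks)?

Total weighted distance at each candidate:
  North (10, 8): total = 1270
  South (8, 1): total = 1555
  East (5, 5): total = 920
  West (6, 9): total = 985
  Central (4, 10): total = 1060
Minimum is at East with total 920 blocks.

East, total 920 blocks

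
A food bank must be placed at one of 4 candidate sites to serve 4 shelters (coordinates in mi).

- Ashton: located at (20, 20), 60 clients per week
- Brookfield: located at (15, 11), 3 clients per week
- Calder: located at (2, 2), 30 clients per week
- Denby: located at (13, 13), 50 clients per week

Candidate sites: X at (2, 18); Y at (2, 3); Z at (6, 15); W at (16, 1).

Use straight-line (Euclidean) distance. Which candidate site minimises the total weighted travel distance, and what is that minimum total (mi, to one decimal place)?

Z, total 1693.6 mi

Total weighted distance at each candidate:
  X (2, 18): total = 2215.1
  Y (2, 3): total = 2304.6
  Z (6, 15): total = 1693.6
  W (16, 1): total = 2234.7
Minimum is at Z with total 1693.6 mi.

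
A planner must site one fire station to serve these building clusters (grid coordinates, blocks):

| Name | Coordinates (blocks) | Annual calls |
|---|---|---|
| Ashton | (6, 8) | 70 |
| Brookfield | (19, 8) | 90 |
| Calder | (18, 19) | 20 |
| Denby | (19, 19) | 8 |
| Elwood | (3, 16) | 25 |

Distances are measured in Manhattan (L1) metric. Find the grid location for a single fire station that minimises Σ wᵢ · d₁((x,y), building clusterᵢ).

(18, 8)

Manhattan distance separates: Σwᵢ(|x−xᵢ|+|y−yᵢ|) = Σwᵢ|x−xᵢ| + Σwᵢ|y−yᵢ|, so x and y are optimised independently as 1-D weighted medians.
Total weight W = 213; half = 106.5.
x-coordinate, sorted with cumulative weight:
  x=3 (Elwood, w=25) cum 25
  x=6 (Ashton, w=70) cum 95
  x=18 (Calder, w=20) cum 115  ← median
  x=19 (Brookfield, w=90) cum 205
  x=19 (Denby, w=8) cum 213
⇒ x* = 18
y-coordinate, sorted with cumulative weight:
  y=8 (Ashton, w=70) cum 70
  y=8 (Brookfield, w=90) cum 160  ← median
  y=16 (Elwood, w=25) cum 185
  y=19 (Calder, w=20) cum 205
  y=19 (Denby, w=8) cum 213
⇒ y* = 8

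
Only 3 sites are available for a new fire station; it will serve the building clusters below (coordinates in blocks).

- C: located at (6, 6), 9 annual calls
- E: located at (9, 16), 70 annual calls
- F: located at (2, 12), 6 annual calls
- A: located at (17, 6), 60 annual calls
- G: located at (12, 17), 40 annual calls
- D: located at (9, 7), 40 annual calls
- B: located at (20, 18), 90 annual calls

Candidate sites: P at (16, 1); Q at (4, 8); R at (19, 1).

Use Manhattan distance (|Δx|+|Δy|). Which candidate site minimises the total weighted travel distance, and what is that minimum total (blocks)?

Q, total 5142 blocks

Total weighted distance at each candidate:
  P (16, 1): total = 5395
  Q (4, 8): total = 5142
  R (19, 1): total = 5680
Minimum is at Q with total 5142 blocks.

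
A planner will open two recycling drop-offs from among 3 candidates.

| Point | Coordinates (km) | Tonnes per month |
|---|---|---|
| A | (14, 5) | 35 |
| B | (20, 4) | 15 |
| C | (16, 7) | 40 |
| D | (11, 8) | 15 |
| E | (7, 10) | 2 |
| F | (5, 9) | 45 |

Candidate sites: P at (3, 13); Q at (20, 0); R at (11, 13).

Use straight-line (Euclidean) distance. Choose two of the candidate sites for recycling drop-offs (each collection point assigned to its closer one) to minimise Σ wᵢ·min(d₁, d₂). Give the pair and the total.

Evaluate every pair (each demand assigned to the nearer of the two):
  {P, Q}: total = 1008.6
  {Q, R}: total = 1055.3
  {P, R}: total = 1088.6
Best pair: {P, Q} with total 1008.6.

{P, Q}, total 1008.6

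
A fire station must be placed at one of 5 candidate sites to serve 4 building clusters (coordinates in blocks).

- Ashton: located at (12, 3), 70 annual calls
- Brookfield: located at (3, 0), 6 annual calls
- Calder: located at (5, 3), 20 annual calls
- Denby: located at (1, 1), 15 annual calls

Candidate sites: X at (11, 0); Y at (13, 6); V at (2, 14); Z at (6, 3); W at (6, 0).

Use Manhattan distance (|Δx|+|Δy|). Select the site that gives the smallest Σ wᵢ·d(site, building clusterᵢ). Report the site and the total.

Total weighted distance at each candidate:
  X (11, 0): total = 673
  Y (13, 6): total = 851
  V (2, 14): total = 2050
  Z (6, 3): total = 581
  W (6, 0): total = 818
Minimum is at Z with total 581 blocks.

Z, total 581 blocks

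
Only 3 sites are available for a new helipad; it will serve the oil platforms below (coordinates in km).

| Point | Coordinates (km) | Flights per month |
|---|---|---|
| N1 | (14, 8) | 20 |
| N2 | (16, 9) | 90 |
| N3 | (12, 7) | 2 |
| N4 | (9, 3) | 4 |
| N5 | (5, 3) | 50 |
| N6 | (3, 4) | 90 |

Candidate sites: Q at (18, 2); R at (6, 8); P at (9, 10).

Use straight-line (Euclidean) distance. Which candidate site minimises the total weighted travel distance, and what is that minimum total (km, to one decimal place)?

Total weighted distance at each candidate:
  Q (18, 2): total = 2865.1
  R (6, 8): total = 1804.9
  P (9, 10): total = 1947.4
Minimum is at R with total 1804.9 km.

R, total 1804.9 km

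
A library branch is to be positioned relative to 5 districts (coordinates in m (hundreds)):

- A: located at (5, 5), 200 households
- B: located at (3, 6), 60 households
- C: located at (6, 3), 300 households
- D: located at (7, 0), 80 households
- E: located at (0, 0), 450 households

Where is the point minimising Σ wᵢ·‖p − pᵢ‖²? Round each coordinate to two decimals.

(3.25, 2.07)

The minimiser of Σwᵢ‖p−pᵢ‖² is the weighted centroid p* = (Σwᵢpᵢ)/(Σwᵢ).
Σwᵢ = 1090.
Σwᵢxᵢ = 200·5 + 60·3 + 300·6 + 80·7 + 450·0 = 3540.
Σwᵢyᵢ = 200·5 + 60·6 + 300·3 + 80·0 + 450·0 = 2260.
x* = 3540/1090 = 3.25, y* = 2260/1090 = 2.07.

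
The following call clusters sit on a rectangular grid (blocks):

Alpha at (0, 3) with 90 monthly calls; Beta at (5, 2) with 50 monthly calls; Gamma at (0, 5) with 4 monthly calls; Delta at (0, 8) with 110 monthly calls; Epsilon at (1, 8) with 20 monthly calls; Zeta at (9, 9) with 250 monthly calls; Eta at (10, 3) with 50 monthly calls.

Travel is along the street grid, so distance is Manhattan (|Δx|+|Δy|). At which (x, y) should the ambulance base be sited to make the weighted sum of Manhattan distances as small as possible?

(9, 8)

Manhattan distance separates: Σwᵢ(|x−xᵢ|+|y−yᵢ|) = Σwᵢ|x−xᵢ| + Σwᵢ|y−yᵢ|, so x and y are optimised independently as 1-D weighted medians.
Total weight W = 574; half = 287.
x-coordinate, sorted with cumulative weight:
  x=0 (Alpha, w=90) cum 90
  x=0 (Gamma, w=4) cum 94
  x=0 (Delta, w=110) cum 204
  x=1 (Epsilon, w=20) cum 224
  x=5 (Beta, w=50) cum 274
  x=9 (Zeta, w=250) cum 524  ← median
  x=10 (Eta, w=50) cum 574
⇒ x* = 9
y-coordinate, sorted with cumulative weight:
  y=2 (Beta, w=50) cum 50
  y=3 (Alpha, w=90) cum 140
  y=3 (Eta, w=50) cum 190
  y=5 (Gamma, w=4) cum 194
  y=8 (Delta, w=110) cum 304  ← median
  y=8 (Epsilon, w=20) cum 324
  y=9 (Zeta, w=250) cum 574
⇒ y* = 8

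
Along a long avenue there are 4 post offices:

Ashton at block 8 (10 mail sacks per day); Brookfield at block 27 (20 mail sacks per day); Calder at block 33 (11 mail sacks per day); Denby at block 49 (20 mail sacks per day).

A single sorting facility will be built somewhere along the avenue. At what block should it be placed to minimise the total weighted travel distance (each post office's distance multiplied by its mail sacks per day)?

x = 33

For a sum of weighted absolute distances on a line, the optimum is the weighted median (not the mean). Total weight W = 61; half-weight = 30.5.
Sort by position and accumulate weight:
  block 8 (Ashton, w=10) → cum 10
  block 27 (Brookfield, w=20) → cum 30
  block 33 (Calder, w=11) → cum 41  ≥ 30.5 → median here
  block 49 (Denby, w=20) → cum 61
Optimal location: block 33.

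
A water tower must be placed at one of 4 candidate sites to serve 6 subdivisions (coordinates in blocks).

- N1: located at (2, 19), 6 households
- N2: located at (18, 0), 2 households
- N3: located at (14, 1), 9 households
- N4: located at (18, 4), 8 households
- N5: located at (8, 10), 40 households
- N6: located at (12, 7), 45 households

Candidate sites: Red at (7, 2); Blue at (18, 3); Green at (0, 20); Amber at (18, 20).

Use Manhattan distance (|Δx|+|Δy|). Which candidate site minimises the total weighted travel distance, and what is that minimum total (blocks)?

Red, total 1144 blocks

Total weighted distance at each candidate:
  Red (7, 2): total = 1144
  Blue (18, 3): total = 1390
  Green (0, 20): total = 2508
  Amber (18, 20): total = 2132
Minimum is at Red with total 1144 blocks.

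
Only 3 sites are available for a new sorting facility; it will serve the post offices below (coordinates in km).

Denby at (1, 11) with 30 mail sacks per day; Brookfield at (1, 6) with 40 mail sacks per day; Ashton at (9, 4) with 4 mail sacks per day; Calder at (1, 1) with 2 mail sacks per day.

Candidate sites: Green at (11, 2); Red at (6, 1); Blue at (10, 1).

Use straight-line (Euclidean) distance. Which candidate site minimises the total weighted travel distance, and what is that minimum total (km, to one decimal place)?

Red, total 645.2 km

Total weighted distance at each candidate:
  Green (11, 2): total = 865.8
  Red (6, 1): total = 645.2
  Blue (10, 1): total = 846.1
Minimum is at Red with total 645.2 km.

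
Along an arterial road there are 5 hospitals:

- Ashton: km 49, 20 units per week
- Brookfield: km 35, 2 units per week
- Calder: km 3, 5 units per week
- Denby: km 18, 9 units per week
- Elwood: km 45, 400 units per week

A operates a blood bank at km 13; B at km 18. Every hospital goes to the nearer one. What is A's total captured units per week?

The indifferent point is the midpoint (13+18)/2 = 15.5; hospitals left of it (closer to A at 13) go to A, those right go to B.
  Calder at 3 (w=5) → A
  Denby at 18 (w=9) → B
  Brookfield at 35 (w=2) → B
  Elwood at 45 (w=400) → B
  Ashton at 49 (w=20) → B
A captures 5; B captures 431.

5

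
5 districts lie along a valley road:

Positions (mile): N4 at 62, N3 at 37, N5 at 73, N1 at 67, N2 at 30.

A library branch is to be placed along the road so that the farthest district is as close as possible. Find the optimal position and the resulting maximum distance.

The 1-center on a line is the midpoint of the two extreme points: leftmost at 30, rightmost at 73.
Optimal location = (30 + 73)/2 = 51.5; maximum distance = (73 − 30)/2 = 21.5.

location 51.5, max distance 21.5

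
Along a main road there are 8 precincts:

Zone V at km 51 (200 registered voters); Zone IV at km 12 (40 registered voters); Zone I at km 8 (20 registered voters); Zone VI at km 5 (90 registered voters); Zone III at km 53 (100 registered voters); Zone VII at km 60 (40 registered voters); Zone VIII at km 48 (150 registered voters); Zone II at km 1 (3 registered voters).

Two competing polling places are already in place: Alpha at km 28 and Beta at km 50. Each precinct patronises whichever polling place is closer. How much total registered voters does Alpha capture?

153

The indifferent point is the midpoint (28+50)/2 = 39; precincts left of it (closer to Alpha at 28) go to Alpha, those right go to Beta.
  Zone II at 1 (w=3) → Alpha
  Zone VI at 5 (w=90) → Alpha
  Zone I at 8 (w=20) → Alpha
  Zone IV at 12 (w=40) → Alpha
  Zone VIII at 48 (w=150) → Beta
  Zone V at 51 (w=200) → Beta
  Zone III at 53 (w=100) → Beta
  Zone VII at 60 (w=40) → Beta
Alpha captures 153; Beta captures 490.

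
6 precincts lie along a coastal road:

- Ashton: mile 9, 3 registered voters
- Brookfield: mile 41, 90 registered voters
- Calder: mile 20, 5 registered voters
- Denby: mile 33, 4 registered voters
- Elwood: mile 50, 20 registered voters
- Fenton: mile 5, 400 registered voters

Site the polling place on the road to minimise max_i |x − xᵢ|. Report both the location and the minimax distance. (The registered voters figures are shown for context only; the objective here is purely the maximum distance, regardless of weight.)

The 1-center on a line is the midpoint of the two extreme points: leftmost at 5, rightmost at 50.
Optimal location = (5 + 50)/2 = 27.5; maximum distance = (50 − 5)/2 = 22.5.

location 27.5, max distance 22.5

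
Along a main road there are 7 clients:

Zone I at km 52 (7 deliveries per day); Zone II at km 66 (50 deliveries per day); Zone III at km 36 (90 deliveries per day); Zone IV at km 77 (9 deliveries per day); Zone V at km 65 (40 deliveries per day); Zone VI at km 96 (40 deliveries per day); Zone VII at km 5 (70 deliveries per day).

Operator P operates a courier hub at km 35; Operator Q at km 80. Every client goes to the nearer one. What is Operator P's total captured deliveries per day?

167

The indifferent point is the midpoint (35+80)/2 = 57.5; clients left of it (closer to Operator P at 35) go to Operator P, those right go to Operator Q.
  Zone VII at 5 (w=70) → Operator P
  Zone III at 36 (w=90) → Operator P
  Zone I at 52 (w=7) → Operator P
  Zone V at 65 (w=40) → Operator Q
  Zone II at 66 (w=50) → Operator Q
  Zone IV at 77 (w=9) → Operator Q
  Zone VI at 96 (w=40) → Operator Q
Operator P captures 167; Operator Q captures 139.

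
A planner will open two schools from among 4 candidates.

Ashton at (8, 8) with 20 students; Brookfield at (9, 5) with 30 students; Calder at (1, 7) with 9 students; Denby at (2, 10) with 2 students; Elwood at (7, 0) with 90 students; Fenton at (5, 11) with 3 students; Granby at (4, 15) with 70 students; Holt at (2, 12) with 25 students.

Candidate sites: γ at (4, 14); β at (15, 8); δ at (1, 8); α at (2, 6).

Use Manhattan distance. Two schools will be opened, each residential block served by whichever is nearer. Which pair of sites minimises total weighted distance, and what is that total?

{γ, α}, total 1598

Evaluate every pair (each demand assigned to the nearer of the two):
  {γ, α}: total = 1598
  {γ, δ}: total = 1927
  {γ, β}: total = 2134
  {δ, α}: total = 2231
  {β, α}: total = 2340
  {β, δ}: total = 2531
Best pair: {γ, α} with total 1598.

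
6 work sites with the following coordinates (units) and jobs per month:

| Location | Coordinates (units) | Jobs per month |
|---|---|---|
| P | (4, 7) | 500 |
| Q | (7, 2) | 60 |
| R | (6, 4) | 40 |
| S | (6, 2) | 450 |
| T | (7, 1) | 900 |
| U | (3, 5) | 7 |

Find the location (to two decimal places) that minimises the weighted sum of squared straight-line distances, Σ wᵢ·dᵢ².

The minimiser of Σwᵢ‖p−pᵢ‖² is the weighted centroid p* = (Σwᵢpᵢ)/(Σwᵢ).
Σwᵢ = 1957.
Σwᵢxᵢ = 500·4 + 60·7 + 40·6 + 450·6 + 900·7 + 7·3 = 11681.
Σwᵢyᵢ = 500·7 + 60·2 + 40·4 + 450·2 + 900·1 + 7·5 = 5615.
x* = 11681/1957 = 5.97, y* = 5615/1957 = 2.87.

(5.97, 2.87)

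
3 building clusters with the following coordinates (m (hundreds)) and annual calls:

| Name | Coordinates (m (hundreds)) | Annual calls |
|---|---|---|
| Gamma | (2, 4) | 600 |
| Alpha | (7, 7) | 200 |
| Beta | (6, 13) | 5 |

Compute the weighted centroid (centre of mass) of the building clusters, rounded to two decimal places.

(3.27, 4.80)

The minimiser of Σwᵢ‖p−pᵢ‖² is the weighted centroid p* = (Σwᵢpᵢ)/(Σwᵢ).
Σwᵢ = 805.
Σwᵢxᵢ = 600·2 + 200·7 + 5·6 = 2630.
Σwᵢyᵢ = 600·4 + 200·7 + 5·13 = 3865.
x* = 2630/805 = 3.27, y* = 3865/805 = 4.80.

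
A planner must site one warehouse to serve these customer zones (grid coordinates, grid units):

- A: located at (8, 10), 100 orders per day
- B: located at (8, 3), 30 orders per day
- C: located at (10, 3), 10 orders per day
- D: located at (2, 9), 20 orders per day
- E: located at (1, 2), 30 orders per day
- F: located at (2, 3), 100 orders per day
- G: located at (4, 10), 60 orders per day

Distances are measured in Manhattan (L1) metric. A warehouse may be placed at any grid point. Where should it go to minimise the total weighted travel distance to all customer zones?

(4, 9)

Manhattan distance separates: Σwᵢ(|x−xᵢ|+|y−yᵢ|) = Σwᵢ|x−xᵢ| + Σwᵢ|y−yᵢ|, so x and y are optimised independently as 1-D weighted medians.
Total weight W = 350; half = 175.
x-coordinate, sorted with cumulative weight:
  x=1 (E, w=30) cum 30
  x=2 (D, w=20) cum 50
  x=2 (F, w=100) cum 150
  x=4 (G, w=60) cum 210  ← median
  x=8 (A, w=100) cum 310
  x=8 (B, w=30) cum 340
  x=10 (C, w=10) cum 350
⇒ x* = 4
y-coordinate, sorted with cumulative weight:
  y=2 (E, w=30) cum 30
  y=3 (B, w=30) cum 60
  y=3 (C, w=10) cum 70
  y=3 (F, w=100) cum 170
  y=9 (D, w=20) cum 190  ← median
  y=10 (A, w=100) cum 290
  y=10 (G, w=60) cum 350
⇒ y* = 9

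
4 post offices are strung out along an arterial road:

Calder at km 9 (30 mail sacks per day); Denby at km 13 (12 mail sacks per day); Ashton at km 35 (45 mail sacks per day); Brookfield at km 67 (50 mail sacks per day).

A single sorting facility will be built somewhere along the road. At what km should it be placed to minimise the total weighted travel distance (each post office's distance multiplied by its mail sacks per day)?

For a sum of weighted absolute distances on a line, the optimum is the weighted median (not the mean). Total weight W = 137; half-weight = 68.5.
Sort by position and accumulate weight:
  km 9 (Calder, w=30) → cum 30
  km 13 (Denby, w=12) → cum 42
  km 35 (Ashton, w=45) → cum 87  ≥ 68.5 → median here
  km 67 (Brookfield, w=50) → cum 137
Optimal location: km 35.

x = 35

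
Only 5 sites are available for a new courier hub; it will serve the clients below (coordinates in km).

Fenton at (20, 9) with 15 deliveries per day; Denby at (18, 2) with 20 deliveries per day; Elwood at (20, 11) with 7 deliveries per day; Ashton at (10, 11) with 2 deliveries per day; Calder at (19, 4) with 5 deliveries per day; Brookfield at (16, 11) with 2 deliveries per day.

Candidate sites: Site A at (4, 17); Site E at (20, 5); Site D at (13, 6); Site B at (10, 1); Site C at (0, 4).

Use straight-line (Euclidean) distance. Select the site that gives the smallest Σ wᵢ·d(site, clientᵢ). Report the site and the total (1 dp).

Total weighted distance at each candidate:
  Site A (4, 17): total = 941.4
  Site E (20, 5): total = 218.9
  Site D (13, 6): total = 357.5
  Site B (10, 1): total = 543.1
  Site C (0, 4): total = 974.1
Minimum is at Site E with total 218.9 km.

Site E, total 218.9 km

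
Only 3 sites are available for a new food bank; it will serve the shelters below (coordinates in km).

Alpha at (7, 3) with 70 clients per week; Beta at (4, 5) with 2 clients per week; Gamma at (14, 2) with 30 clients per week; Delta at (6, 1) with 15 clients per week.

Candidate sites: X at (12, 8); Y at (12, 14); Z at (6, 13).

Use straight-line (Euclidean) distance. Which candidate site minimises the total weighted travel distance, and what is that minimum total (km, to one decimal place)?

Total weighted distance at each candidate:
  X (12, 8): total = 840.1
  Y (12, 14): total = 1449.6
  Z (6, 13): total = 1308.0
Minimum is at X with total 840.1 km.

X, total 840.1 km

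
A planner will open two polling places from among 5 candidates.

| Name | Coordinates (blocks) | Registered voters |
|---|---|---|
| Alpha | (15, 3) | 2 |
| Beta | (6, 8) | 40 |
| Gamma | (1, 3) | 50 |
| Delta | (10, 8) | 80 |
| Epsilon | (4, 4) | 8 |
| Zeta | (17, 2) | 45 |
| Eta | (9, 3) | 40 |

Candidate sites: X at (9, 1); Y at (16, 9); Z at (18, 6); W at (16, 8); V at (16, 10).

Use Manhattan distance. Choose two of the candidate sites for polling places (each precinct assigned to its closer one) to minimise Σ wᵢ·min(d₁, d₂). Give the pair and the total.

Evaluate every pair (each demand assigned to the nearer of the two):
  {X, W}: total = 1851
  {X, Z}: total = 1921
  {X, Y}: total = 1978
  {X, V}: total = 2105
  {Z, W}: total = 2725
  {Y, W}: total = 2815
  {W, V}: total = 2815
  {Y, Z}: total = 2845
  {Z, V}: total = 2965
  {Y, V}: total = 3080
Best pair: {X, W} with total 1851.

{X, W}, total 1851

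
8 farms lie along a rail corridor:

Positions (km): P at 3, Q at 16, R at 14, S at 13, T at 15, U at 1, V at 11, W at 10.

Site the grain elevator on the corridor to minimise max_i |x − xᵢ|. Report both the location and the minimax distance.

The 1-center on a line is the midpoint of the two extreme points: leftmost at 1, rightmost at 16.
Optimal location = (1 + 16)/2 = 8.5; maximum distance = (16 − 1)/2 = 7.5.

location 8.5, max distance 7.5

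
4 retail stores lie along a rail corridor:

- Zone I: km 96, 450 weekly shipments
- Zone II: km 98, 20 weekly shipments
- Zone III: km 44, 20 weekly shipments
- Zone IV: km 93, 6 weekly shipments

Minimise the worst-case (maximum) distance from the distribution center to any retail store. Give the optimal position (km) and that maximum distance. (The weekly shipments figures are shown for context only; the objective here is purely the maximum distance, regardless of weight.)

location 71, max distance 27

The 1-center on a line is the midpoint of the two extreme points: leftmost at 44, rightmost at 98.
Optimal location = (44 + 98)/2 = 71; maximum distance = (98 − 44)/2 = 27.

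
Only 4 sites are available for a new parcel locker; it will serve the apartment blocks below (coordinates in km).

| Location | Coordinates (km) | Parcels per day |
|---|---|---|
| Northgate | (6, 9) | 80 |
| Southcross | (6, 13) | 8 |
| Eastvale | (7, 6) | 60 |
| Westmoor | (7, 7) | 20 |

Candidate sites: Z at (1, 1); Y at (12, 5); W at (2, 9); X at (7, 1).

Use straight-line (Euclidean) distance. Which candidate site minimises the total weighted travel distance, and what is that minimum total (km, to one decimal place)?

W, total 822.8 km

Total weighted distance at each candidate:
  Z (1, 1): total = 1497.0
  Y (12, 5): total = 1070.5
  W (2, 9): total = 822.8
  X (7, 1): total = 1161.3
Minimum is at W with total 822.8 km.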